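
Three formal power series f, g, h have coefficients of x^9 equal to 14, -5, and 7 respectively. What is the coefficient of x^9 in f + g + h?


Series addition is componentwise:
14 + -5 + 7
= 16

16


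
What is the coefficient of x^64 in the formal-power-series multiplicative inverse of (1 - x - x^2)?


Let the inverse be f(x) = sum_{k>=0} a_k x^k. From f(x) * (1 - x - x^2) = 1 and matching coefficients:
 x^0: a_0 = 1.
 x^1: a_1 - a_0 = 0, so a_1 = 1.
 x^k (k >= 2): a_k - a_{k-1} - a_{k-2} = 0, i.e. a_k = a_{k-1} + a_{k-2}.
This is the Fibonacci-type recurrence shifted so that a_0 = a_1 = 1.
Iterating: a_0=1, a_1=1, a_2=2, a_3=3, a_4=5, a_5=8, a_6=13, a_7=21, a_8=34, a_9=55, ...
a_64 = 17167680177565.

17167680177565


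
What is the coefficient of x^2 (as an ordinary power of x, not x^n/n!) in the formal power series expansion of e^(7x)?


The exponential series is e^y = sum_{k>=0} y^k / k!. Substituting y = 7x gives
e^(7x) = sum_{k>=0} 7^k x^k / k!.
So the coefficient of x^n is a^n/n! with a = 7, n = 2:
7^2 / 2! = 49/2 = 49/2

49/2


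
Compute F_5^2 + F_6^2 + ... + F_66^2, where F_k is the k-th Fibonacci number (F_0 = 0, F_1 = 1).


There is a standard identity sum_{k=0}^{N} F_k^2 = F_N * F_{N+1} (proved inductively from the telescoping relation F_k^2 = F_k F_{k+1} - F_{k-1} F_k). Then
sum_{k=5}^{66} F_k^2 = F_66 F_67 - F_4 F_5.
Computing: F_66 = 27777890035288, F_67 = 44945570212853, F_4 = 3, F_5 = 5.
Sum = 27777890035288 * 44945570212853 - 3 * 5 = 1248493106945946501841156649.

1248493106945946501841156649


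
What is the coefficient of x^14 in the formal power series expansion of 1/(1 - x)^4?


The expansion 1/(1 - x)^r = sum_{k>=0} C(k + r - 1, r - 1) x^k follows from the multiset / negative-binomial theorem (or from repeated differentiation of the geometric series).
For r = 4 and k = 14:
C(17, 3) = 355687428096000 / (6 * 87178291200) = 680.

680


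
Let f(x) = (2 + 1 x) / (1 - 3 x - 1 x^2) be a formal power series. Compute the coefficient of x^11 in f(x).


Write f(x) = sum_{k>=0} a_k x^k. Multiplying both sides by 1 - 3 x - 1 x^2 gives
(1 - 3 x - 1 x^2) sum_{k>=0} a_k x^k = 2 + 1 x.
Matching coefficients:
 x^0: a_0 = 2
 x^1: a_1 - 3 a_0 = 1  =>  a_1 = 3*2 + 1 = 7
 x^k (k >= 2): a_k = 3 a_{k-1} + 1 a_{k-2}.
Iterating: a_2 = 23, a_3 = 76, a_4 = 251, a_5 = 829, a_6 = 2738, a_7 = 9043, a_8 = 29867, a_9 = 98644, a_10 = 325799, a_11 = 1076041.
So the coefficient of x^11 is 1076041.

1076041


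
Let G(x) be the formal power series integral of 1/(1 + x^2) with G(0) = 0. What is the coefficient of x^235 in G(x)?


1/(1 + x^2) = sum_{j>=0} (-1)^j x^(2j). Integrating termwise with G(0) = 0:
G(x) = sum_{j>=0} (-1)^j x^(2j+1) / (2j+1) = arctan(x).
Only odd powers are nonzero. For x^235 write 235 = 2*117 + 1, giving
(-1)^117 / 235 = -1/235 = -1/235.

-1/235


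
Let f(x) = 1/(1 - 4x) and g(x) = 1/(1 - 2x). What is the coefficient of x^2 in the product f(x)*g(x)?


The coefficient of x^n in f*g is the Cauchy product: sum_{k=0}^{n} a^k * b^(n-k).
With a=4, b=2, n=2:
sum_{k=0}^{2} 4^k * 2^(2-k)
= 28

28


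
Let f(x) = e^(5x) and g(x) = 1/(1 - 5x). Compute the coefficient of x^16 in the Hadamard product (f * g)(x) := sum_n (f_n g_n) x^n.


Expanding: f_k = 5^k/k! (from e^(5x)) and g_k = 5^k (from 1/(1 - 5x)). So the Hadamard coefficient (f * g)_k = 5^k 5^k / k! = (25)^k / k!.
For k = 16: 25^16/16! = 23283064365386962890625/20922789888000 = 186264514923095703125/167382319104.

186264514923095703125/167382319104


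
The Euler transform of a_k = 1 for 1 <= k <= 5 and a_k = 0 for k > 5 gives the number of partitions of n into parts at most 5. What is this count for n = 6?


Partitions of 6 into parts at most 5:
Using generating function (1-x)^(-1)(1-x^2)^(-1)...(1-x^5)^(-1),
the coefficient of x^6 = 10

10


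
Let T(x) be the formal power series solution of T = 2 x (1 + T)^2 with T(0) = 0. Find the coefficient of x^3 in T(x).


Apply the Lagrange inversion formula: if T = 2 x * phi(T) with phi(t) = (1 + t)^2, then [x^n] T = 2^n * (1/n) [t^(n-1)] phi(t)^n = 2^n * (1/n) [t^(n-1)] (1 + t)^(2n) = 2^n * (1/n) C(2n, n-1).
Using the identity C(2n, n-1) = C(2n, n) * n / (n+1), the unscaled factor equals C(2n, n) / (n+1) = C_n, the n-th Catalan number.
For n = 3: C_3 = C(6, 3) / 4 = 20/4 = 5.
With the 2^3 = 8 factor, the coefficient is 8 * 5 = 40.

40


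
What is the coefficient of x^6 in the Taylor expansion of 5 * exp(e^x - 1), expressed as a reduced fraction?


exp(e^x - 1) = sum_{k>=0} Bell_k x^k / k!, where Bell_k is the k-th Bell number.
So the coefficient of x^6 is 5 * Bell_6 / 6!.
Computing: Bell_6 = 203 and 6! = 720, giving
5 * 203/720 = 203/144.

203/144


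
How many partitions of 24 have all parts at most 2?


Using the generating function (1-x)^(-1)(1-x^2)^(-1),
the coefficient of x^24 counts these restricted partitions.
Result = 13

13


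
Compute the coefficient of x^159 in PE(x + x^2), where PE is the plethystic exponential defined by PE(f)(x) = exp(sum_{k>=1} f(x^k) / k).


With f(x) = x + x^2, the exponent is sum_{k>=1} (x^k + x^(2k)) / k = -ln(1 - x) - ln(1 - x^2). Exponentiating:
PE(x + x^2) = 1 / ((1 - x)(1 - x^2)).
This is the generating function for partitions of n into parts of size 1 or 2. The number of 2's can be any j in 0..79, and the rest are 1's, so
[x^159] = floor(159/2) + 1 = 80.

80


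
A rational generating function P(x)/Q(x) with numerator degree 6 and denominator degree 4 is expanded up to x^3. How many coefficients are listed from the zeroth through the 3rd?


Expanding up to x^3 gives the coefficients for x^0, x^1, ..., x^3.
That is 3 + 1 = 4 coefficients in total.

4


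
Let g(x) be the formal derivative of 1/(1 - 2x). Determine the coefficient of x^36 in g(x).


Differentiate termwise: d/dx sum_{k>=0} 2^k x^k = sum_{k>=1} k 2^k x^(k-1) = sum_{j>=0} (j+1) 2^(j+1) x^j.
Equivalently, d/dx [1/(1 - 2x)] = 2/(1 - 2x)^2.
For j = 36: 37 * 2^37 = 37 * 137438953472 = 5085241278464.

5085241278464


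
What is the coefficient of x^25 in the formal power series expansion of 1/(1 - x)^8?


The negative binomial / multiset identity is
1/(1 - x)^r = sum_{k>=0} C(k + r - 1, r - 1) x^k.
Here r = 8 and k = 25, so the coefficient is
C(25 + 7, 7) = C(32, 7)
= 3365856

3365856


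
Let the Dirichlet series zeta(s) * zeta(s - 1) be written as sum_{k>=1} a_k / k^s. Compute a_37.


Convolution gives a_k = sum_{d | k} d * 1 = sum_{d | k} d = sigma(k), the sum of positive divisors of k.
For k = 37, the divisors are 1, 37, so
sigma(37) = 1 + 37 = 38.

38


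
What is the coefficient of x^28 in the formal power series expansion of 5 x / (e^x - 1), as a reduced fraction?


The exponential generating function for Bernoulli numbers is
x / (e^x - 1) = sum_{k>=0} B_k x^k / k!.
So the coefficient of x^28 in 5 x / (e^x - 1) is 5 B_28 / 28!.
Computing: B_28 = -23749461029/870, 28! = 304888344611713860501504000000, giving
5 * -23749461029/870 / 304888344611713860501504000000 = -3392780147/7578653137491173103894528000000.

-3392780147/7578653137491173103894528000000


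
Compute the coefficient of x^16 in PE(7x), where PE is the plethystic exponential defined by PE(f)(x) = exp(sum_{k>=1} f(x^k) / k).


With f(x) = 7x, the exponent is sum_{k>=1} 7 x^k / k = 7 * (-ln(1 - x)). Exponentiating:
PE(7x) = exp(-7 ln(1 - x)) = 1/(1 - x)^7.
By the negative binomial expansion, [x^n] 1/(1 - x)^7 = C(n + 6, 6).
For n = 16: C(22, 6) = 74613.

74613


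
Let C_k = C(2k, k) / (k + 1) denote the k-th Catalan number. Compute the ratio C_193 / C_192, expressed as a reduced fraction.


Using C_k = (2k)! / (k! (k+1)!), the ratio C_{k+1}/C_k simplifies to
C_{k+1}/C_k = [(2k+2)! / ((k+1)! (k+2)!)] * [k! (k+1)! / (2k)!]
 = (2k+2)(2k+1) / ((k+1)(k+2)) = 2(2k+1) / (k+2).
For k = 192: 2(2*192 + 1) / (192 + 2) = 770/194 = 385/97.

385/97


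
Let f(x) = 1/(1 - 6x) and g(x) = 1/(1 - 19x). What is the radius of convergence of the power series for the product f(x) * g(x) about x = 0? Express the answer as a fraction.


The radius of 1/(1 - 6x) is 1/6 (nearest singularity at x = 1/6), and the radius of 1/(1 - 19x) is 1/19.
The product f(x)*g(x) = 1/((1 - 6x)(1 - 19x)) has singularities at both 1/6 and 1/19, so its radius of convergence is the distance to the nearest one:
min(1/6, 1/19) = 1/19.

1/19


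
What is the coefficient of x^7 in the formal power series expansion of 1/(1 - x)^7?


The expansion 1/(1 - x)^r = sum_{k>=0} C(k + r - 1, r - 1) x^k follows from the multiset / negative-binomial theorem (or from repeated differentiation of the geometric series).
For r = 7 and k = 7:
C(13, 6) = 6227020800 / (720 * 5040) = 1716.

1716


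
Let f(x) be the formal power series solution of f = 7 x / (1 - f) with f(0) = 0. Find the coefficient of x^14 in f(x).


Apply Lagrange inversion: f = 7 x * phi(f) with phi(t) = 1/(1 - t), so
[x^n] f = 7^n * (1/n) [t^(n-1)] phi(t)^n = 7^n * (1/n) [t^(n-1)] (1 - t)^(-n) = 7^n * (1/n) C(2n - 2, n - 1) = 7^n * C_{n-1}.
For n = 14: C_13 = C(26, 13) / 14 = 10400600/14 = 742900.
With the 7^14 = 678223072849 factor, the coefficient is 678223072849 * 742900 = 503851920819522100.

503851920819522100


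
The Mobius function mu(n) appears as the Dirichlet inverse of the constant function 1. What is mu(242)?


242 has a squared prime factor, so mu(242) = 0.
Factorization reveals a repeated prime.

0


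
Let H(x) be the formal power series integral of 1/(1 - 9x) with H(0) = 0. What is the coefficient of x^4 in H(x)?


1/(1 - 9x) = sum_{k>=0} 9^k x^k. Integrating termwise with H(0) = 0:
H(x) = sum_{k>=0} 9^k x^(k+1) / (k+1) = sum_{m>=1} 9^(m-1) x^m / m.
For m = 4: 9^3/4 = 729/4 = 729/4.

729/4


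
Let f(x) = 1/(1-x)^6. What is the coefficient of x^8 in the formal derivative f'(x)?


Differentiate: d/dx [ 1/(1-x)^r ] = r / (1-x)^(r+1).
Here r = 6, so f'(x) = 6 / (1-x)^7.
The expansion of 1/(1-x)^(r+1) has coefficient of x^n equal to C(n+r, r).
So the coefficient of x^8 in f'(x) is
6 * C(14, 6) = 6 * 3003 = 18018

18018


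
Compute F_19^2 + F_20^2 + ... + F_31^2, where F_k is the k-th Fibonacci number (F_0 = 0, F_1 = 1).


There is a standard identity sum_{k=0}^{N} F_k^2 = F_N * F_{N+1} (proved inductively from the telescoping relation F_k^2 = F_k F_{k+1} - F_{k-1} F_k). Then
sum_{k=19}^{31} F_k^2 = F_31 F_32 - F_18 F_19.
Computing: F_31 = 1346269, F_32 = 2178309, F_18 = 2584, F_19 = 4181.
Sum = 1346269 * 2178309 - 2584 * 4181 = 2932579075417.

2932579075417


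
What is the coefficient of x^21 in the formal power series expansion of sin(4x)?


The Maclaurin series is sin(t) = sum_{k>=0} (-1)^k t^(2k+1) / (2k+1)!, so substituting t = 4x, only odd powers of x are nonzero, with coefficient of x^(2k+1) equal to (-1)^k 4^(2k+1) / (2k+1)!.
Write 21 = 2*10 + 1, giving the coefficient (-1)^10 * 4^21 / 21! = 4398046511104/51090942171709440000 = 16777216/194896477400625.

16777216/194896477400625


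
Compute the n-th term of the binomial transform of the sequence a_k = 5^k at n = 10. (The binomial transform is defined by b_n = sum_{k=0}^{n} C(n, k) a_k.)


With a_k = 5^k, b_n = sum_{k=0}^{n} C(n, k) 5^k = (1 + 5)^n by the binomial theorem.
For n = 10: (1 + 5)^10 = 6^10 = 60466176.

60466176


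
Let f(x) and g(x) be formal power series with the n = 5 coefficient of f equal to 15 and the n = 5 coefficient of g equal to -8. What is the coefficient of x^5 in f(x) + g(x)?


Addition of formal power series is termwise.
The coefficient of x^5 in f + g = 15 + -8
= 7

7


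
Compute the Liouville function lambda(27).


The Liouville function is lambda(k) = (-1)^Omega(k), where Omega(k) counts the prime factors of k with multiplicity.
Factoring: 27 = 3 * 3 * 3, so Omega(27) = 3.
lambda(27) = (-1)^3 = -1.

-1


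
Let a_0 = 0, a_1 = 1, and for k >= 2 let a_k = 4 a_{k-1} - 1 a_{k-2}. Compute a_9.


Iterating the recurrence forward:
a_0 = 0
a_1 = 1
a_2 = 4*1 - 1*0 = 4
a_3 = 4*4 - 1*1 = 15
a_4 = 4*15 - 1*4 = 56
a_5 = 4*56 - 1*15 = 209
a_6 = 4*209 - 1*56 = 780
a_7 = 4*780 - 1*209 = 2911
a_8 = 4*2911 - 1*780 = 10864
a_9 = 4*10864 - 1*2911 = 40545
So a_9 = 40545.

40545


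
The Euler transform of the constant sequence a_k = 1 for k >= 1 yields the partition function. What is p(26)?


The Euler transform converts the sequence a_k = 1 into the number of integer partitions.
Using the recurrence or dynamic programming:
p(26) = 2436

2436


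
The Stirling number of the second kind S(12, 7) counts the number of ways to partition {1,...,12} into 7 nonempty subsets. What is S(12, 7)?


Using the explicit formula S(n,k) = (1/k!) sum_{j=0}^{k} (-1)^(k-j) C(k,j) j^n:
S(12, 7) = 627396
Equivalently, S(n,k) is n! times the coefficient of x^n in the EGF (e^x - 1)^k / k!.

627396


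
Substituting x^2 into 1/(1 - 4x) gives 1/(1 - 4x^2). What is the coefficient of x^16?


The coefficient of x^(2m) in 1/(1 - 4x^2) is 4^m.
With n = 16 = 2*8, the coefficient is 4^8 = 65536.

65536


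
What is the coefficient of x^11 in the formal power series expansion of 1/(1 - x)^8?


The negative binomial / multiset identity is
1/(1 - x)^r = sum_{k>=0} C(k + r - 1, r - 1) x^k.
Here r = 8 and k = 11, so the coefficient is
C(11 + 7, 7) = C(18, 7)
= 31824

31824


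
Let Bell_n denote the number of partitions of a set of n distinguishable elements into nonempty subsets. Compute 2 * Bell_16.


Bell_16 can be computed from the Bell triangle or from Dobinski's identity Bell_n = (1/e) * sum_{k>=0} k^n / k!.
Computing Bell_16 = 10480142147.
Then 2 * 10480142147 = 20960284294.

20960284294


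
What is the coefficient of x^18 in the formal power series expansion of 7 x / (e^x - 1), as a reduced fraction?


The exponential generating function for Bernoulli numbers is
x / (e^x - 1) = sum_{k>=0} B_k x^k / k!.
So the coefficient of x^18 in 7 x / (e^x - 1) is 7 B_18 / 18!.
Computing: B_18 = 43867/798, 18! = 6402373705728000, giving
7 * 43867/798 / 6402373705728000 = 43867/729870602452992000.

43867/729870602452992000


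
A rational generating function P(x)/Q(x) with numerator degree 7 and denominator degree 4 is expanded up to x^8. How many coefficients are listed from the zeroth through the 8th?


Expanding up to x^8 gives the coefficients for x^0, x^1, ..., x^8.
That is 8 + 1 = 9 coefficients in total.

9


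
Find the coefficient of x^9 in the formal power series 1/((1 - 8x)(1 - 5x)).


By partial fractions or Cauchy convolution:
The coefficient equals sum_{k=0}^{9} 8^k * 5^(9-k).
= 354658733

354658733


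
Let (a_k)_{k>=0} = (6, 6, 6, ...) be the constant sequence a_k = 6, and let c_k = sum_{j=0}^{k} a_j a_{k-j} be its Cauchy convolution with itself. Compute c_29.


Since a_j = 6 for all j >= 0, the convolution sum becomes
c_k = sum_{j=0}^{k} 6 * 6 = 36 * (k + 1).
Equivalently, the generating function of (a_k) is 6/(1 - x) and its square is 36/(1 - x)^2 = sum_{k>=0} 36(k + 1) x^k.
For k = 29: 36 * 30 = 1080.

1080


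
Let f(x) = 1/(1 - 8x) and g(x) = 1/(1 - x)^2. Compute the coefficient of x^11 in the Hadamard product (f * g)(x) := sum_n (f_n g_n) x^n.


f has coefficients f_k = 8^k. For g = 1/(1 - x)^2 the coefficient is g_k = C(k + 1, 1) = k + 1. The Hadamard coefficient is (f * g)_k = 8^k * (k + 1).
For k = 11: 8^11 * 12 = 8589934592 * 12 = 103079215104.

103079215104


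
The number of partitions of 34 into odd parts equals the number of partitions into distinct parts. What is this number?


Computing partitions of 34 into odd parts (1, 3, 5, ...):
Using the generating function prod_{k>=0} 1/(1-x^(2k+1)),
the count is 512

512


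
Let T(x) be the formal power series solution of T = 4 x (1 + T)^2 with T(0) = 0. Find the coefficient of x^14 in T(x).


Apply the Lagrange inversion formula: if T = 4 x * phi(T) with phi(t) = (1 + t)^2, then [x^n] T = 4^n * (1/n) [t^(n-1)] phi(t)^n = 4^n * (1/n) [t^(n-1)] (1 + t)^(2n) = 4^n * (1/n) C(2n, n-1).
Using the identity C(2n, n-1) = C(2n, n) * n / (n+1), the unscaled factor equals C(2n, n) / (n+1) = C_n, the n-th Catalan number.
For n = 14: C_14 = C(28, 14) / 15 = 40116600/15 = 2674440.
With the 4^14 = 268435456 factor, the coefficient is 268435456 * 2674440 = 717914520944640.

717914520944640


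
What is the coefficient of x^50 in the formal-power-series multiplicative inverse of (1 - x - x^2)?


Let the inverse be f(x) = sum_{k>=0} a_k x^k. From f(x) * (1 - x - x^2) = 1 and matching coefficients:
 x^0: a_0 = 1.
 x^1: a_1 - a_0 = 0, so a_1 = 1.
 x^k (k >= 2): a_k - a_{k-1} - a_{k-2} = 0, i.e. a_k = a_{k-1} + a_{k-2}.
This is the Fibonacci-type recurrence shifted so that a_0 = a_1 = 1.
Iterating: a_0=1, a_1=1, a_2=2, a_3=3, a_4=5, a_5=8, a_6=13, a_7=21, a_8=34, a_9=55, ...
a_50 = 20365011074.

20365011074


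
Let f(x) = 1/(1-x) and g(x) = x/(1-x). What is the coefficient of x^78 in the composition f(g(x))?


First simplify the composition: f(g(x)) = 1/(1 - x/(1-x)) = (1-x)/((1-x) - x) = (1-x)/(1-2x).
Now extract the coefficient. Write (1-x)/(1-2x) = 1/(1-2x) - x/(1-2x).
The coefficient of x^n in 1/(1-2x) is 2^n, and in x/(1-2x) is 2^(n-1) (for n >= 1).
So the coefficient of x^78 is 2^78 - 2^77 = 302231454903657293676544 - 151115727451828646838272 = 151115727451828646838272.

151115727451828646838272


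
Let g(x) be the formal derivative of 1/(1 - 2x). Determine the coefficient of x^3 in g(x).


Differentiate termwise: d/dx sum_{k>=0} 2^k x^k = sum_{k>=1} k 2^k x^(k-1) = sum_{j>=0} (j+1) 2^(j+1) x^j.
Equivalently, d/dx [1/(1 - 2x)] = 2/(1 - 2x)^2.
For j = 3: 4 * 2^4 = 4 * 16 = 64.

64


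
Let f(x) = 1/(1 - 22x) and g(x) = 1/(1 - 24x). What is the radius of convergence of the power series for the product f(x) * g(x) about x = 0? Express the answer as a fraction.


The radius of 1/(1 - 22x) is 1/22 (nearest singularity at x = 1/22), and the radius of 1/(1 - 24x) is 1/24.
The product f(x)*g(x) = 1/((1 - 22x)(1 - 24x)) has singularities at both 1/22 and 1/24, so its radius of convergence is the distance to the nearest one:
min(1/22, 1/24) = 1/24.

1/24


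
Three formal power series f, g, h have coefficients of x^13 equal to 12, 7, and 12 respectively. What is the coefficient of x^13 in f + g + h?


Series addition is componentwise:
12 + 7 + 12
= 31

31


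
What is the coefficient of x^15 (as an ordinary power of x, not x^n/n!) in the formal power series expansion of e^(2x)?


The exponential series is e^y = sum_{k>=0} y^k / k!. Substituting y = 2x gives
e^(2x) = sum_{k>=0} 2^k x^k / k!.
So the coefficient of x^n is a^n/n! with a = 2, n = 15:
2^15 / 15! = 32768/1307674368000 = 16/638512875

16/638512875


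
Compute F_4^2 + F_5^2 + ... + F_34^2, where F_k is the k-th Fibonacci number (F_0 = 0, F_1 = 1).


There is a standard identity sum_{k=0}^{N} F_k^2 = F_N * F_{N+1} (proved inductively from the telescoping relation F_k^2 = F_k F_{k+1} - F_{k-1} F_k). Then
sum_{k=4}^{34} F_k^2 = F_34 F_35 - F_3 F_4.
Computing: F_34 = 5702887, F_35 = 9227465, F_3 = 2, F_4 = 3.
Sum = 5702887 * 9227465 - 2 * 3 = 52623190191449.

52623190191449


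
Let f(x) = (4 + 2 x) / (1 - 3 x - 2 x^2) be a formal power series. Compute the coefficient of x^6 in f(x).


Write f(x) = sum_{k>=0} a_k x^k. Multiplying both sides by 1 - 3 x - 2 x^2 gives
(1 - 3 x - 2 x^2) sum_{k>=0} a_k x^k = 4 + 2 x.
Matching coefficients:
 x^0: a_0 = 4
 x^1: a_1 - 3 a_0 = 2  =>  a_1 = 3*4 + 2 = 14
 x^k (k >= 2): a_k = 3 a_{k-1} + 2 a_{k-2}.
Iterating: a_2 = 50, a_3 = 178, a_4 = 634, a_5 = 2258, a_6 = 8042.
So the coefficient of x^6 is 8042.

8042


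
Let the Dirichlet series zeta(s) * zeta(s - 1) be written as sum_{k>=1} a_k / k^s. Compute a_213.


Convolution gives a_k = sum_{d | k} d * 1 = sum_{d | k} d = sigma(k), the sum of positive divisors of k.
For k = 213, the divisors are 1, 3, 71, 213, so
sigma(213) = 1 + 3 + 71 + 213 = 288.

288


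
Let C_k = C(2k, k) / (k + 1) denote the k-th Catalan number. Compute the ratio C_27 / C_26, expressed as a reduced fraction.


Using C_k = (2k)! / (k! (k+1)!), the ratio C_{k+1}/C_k simplifies to
C_{k+1}/C_k = [(2k+2)! / ((k+1)! (k+2)!)] * [k! (k+1)! / (2k)!]
 = (2k+2)(2k+1) / ((k+1)(k+2)) = 2(2k+1) / (k+2).
For k = 26: 2(2*26 + 1) / (26 + 2) = 106/28 = 53/14.

53/14


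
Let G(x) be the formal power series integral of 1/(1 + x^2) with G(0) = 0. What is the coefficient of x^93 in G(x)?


1/(1 + x^2) = sum_{j>=0} (-1)^j x^(2j). Integrating termwise with G(0) = 0:
G(x) = sum_{j>=0} (-1)^j x^(2j+1) / (2j+1) = arctan(x).
Only odd powers are nonzero. For x^93 write 93 = 2*46 + 1, giving
(-1)^46 / 93 = 1/93 = 1/93.

1/93


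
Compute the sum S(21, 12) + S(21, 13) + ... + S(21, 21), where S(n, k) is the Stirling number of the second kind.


By definition, S(n, k) counts partitions of an n-set into exactly k nonempty blocks.
Computing row n = 21 for k = 12..21:
S(21, k): 6833042030178, 1204909218331, 149304004500, 13087462580, 809944464, 34952799, 1023435, 19285, 210, 1
Sum = 8201188655783.

8201188655783


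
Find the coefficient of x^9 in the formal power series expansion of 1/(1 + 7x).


Write 1/(1 + c x) = 1/(1 - (-c) x) and apply the geometric-series identity
1/(1 - y) = sum_{k>=0} y^k to get 1/(1 + c x) = sum_{k>=0} (-c)^k x^k.
So the coefficient of x^k is (-c)^k = (-1)^k * c^k.
Here c = 7 and k = 9:
(-7)^9 = -1 * 40353607 = -40353607

-40353607


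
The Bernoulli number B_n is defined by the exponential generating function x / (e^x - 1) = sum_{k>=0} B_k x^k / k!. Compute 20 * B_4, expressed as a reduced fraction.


Bernoulli numbers can also be computed recursively via B_0 = 1 and sum_{j=0}^{m} C(m+1, j) B_j = 0 for m >= 1. Odd-index Bernoulli numbers vanish for k >= 3.
Computing B_4 = -1/30, so 20 * B_4 = 20 * -1/30 = -2/3.

-2/3


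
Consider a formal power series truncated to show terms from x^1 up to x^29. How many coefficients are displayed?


From x^1 to x^29 inclusive, the count is 29 - 1 + 1 = 29.

29


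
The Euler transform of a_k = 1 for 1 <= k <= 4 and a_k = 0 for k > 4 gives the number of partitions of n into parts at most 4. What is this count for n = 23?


Partitions of 23 into parts at most 4:
Using generating function (1-x)^(-1)(1-x^2)^(-1)...(1-x^4)^(-1),
the coefficient of x^23 = 150

150


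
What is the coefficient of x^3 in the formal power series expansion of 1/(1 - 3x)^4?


The general identity 1/(1 - c x)^r = sum_{k>=0} c^k C(k + r - 1, r - 1) x^k follows by substituting y = c x into 1/(1 - y)^r = sum_{k>=0} C(k + r - 1, r - 1) y^k.
For c = 3, r = 4, k = 3:
3^3 * C(6, 3) = 27 * 20 = 540.

540


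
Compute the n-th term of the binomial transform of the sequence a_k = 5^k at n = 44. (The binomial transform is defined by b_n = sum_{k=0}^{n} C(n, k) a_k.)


With a_k = 5^k, b_n = sum_{k=0}^{n} C(n, k) 5^k = (1 + 5)^n by the binomial theorem.
For n = 44: (1 + 5)^44 = 6^44 = 17324272922341479351919144385642496.

17324272922341479351919144385642496


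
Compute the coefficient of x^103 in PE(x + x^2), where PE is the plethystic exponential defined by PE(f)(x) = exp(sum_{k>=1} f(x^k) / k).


With f(x) = x + x^2, the exponent is sum_{k>=1} (x^k + x^(2k)) / k = -ln(1 - x) - ln(1 - x^2). Exponentiating:
PE(x + x^2) = 1 / ((1 - x)(1 - x^2)).
This is the generating function for partitions of n into parts of size 1 or 2. The number of 2's can be any j in 0..51, and the rest are 1's, so
[x^103] = floor(103/2) + 1 = 52.

52


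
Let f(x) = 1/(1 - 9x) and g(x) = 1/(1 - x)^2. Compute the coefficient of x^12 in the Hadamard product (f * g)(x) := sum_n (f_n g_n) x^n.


f has coefficients f_k = 9^k. For g = 1/(1 - x)^2 the coefficient is g_k = C(k + 1, 1) = k + 1. The Hadamard coefficient is (f * g)_k = 9^k * (k + 1).
For k = 12: 9^12 * 13 = 282429536481 * 13 = 3671583974253.

3671583974253


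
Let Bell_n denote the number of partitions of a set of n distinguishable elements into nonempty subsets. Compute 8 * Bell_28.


Bell_28 can be computed from the Bell triangle or from Dobinski's identity Bell_n = (1/e) * sum_{k>=0} k^n / k!.
Computing Bell_28 = 6160539404599934652455.
Then 8 * 6160539404599934652455 = 49284315236799477219640.

49284315236799477219640


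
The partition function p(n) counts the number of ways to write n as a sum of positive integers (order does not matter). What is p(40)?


Using the generating function prod_{k>=1} 1/(1-x^k), we compute p(40).
By dynamic programming over parts 1 through 40:
p(40) = 37338

37338


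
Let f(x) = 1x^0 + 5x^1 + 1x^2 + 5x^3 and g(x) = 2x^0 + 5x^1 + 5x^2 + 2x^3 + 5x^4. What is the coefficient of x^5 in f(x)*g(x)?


Cauchy product at x^5:
5*5 + 1*2 + 5*5
= 52

52


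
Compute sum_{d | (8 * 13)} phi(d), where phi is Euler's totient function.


First, 8 * 13 = 104. One classical identity is sum_{d | n} phi(d) = n (each k in [1, n] has a unique gcd with n, and among the k's with gcd(k, n) = n/d there are phi(d) of them). So the sum equals 104. We also verify directly:
Divisors of 104: 1, 2, 4, 8, 13, 26, 52, 104.
phi values: 1, 1, 2, 4, 12, 12, 24, 48.
Sum = 104.

104


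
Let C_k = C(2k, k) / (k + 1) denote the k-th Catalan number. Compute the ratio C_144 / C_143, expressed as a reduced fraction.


Using C_k = (2k)! / (k! (k+1)!), the ratio C_{k+1}/C_k simplifies to
C_{k+1}/C_k = [(2k+2)! / ((k+1)! (k+2)!)] * [k! (k+1)! / (2k)!]
 = (2k+2)(2k+1) / ((k+1)(k+2)) = 2(2k+1) / (k+2).
For k = 143: 2(2*143 + 1) / (143 + 2) = 574/145 = 574/145.

574/145


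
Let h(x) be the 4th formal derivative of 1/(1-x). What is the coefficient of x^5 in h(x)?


Differentiating 4 times: d^4/dx^4 [1/(1-x)] = 4!/(1-x)^5.
The expansion 1/(1-x)^5 = sum_{k>=0} C(k+4, 4) x^k, so the coefficient of x^n in 4!/(1-x)^5 is 4! * C(n+4, 4).
For n = 5: 24 * C(9, 4) = 24 * 126 = 3024

3024


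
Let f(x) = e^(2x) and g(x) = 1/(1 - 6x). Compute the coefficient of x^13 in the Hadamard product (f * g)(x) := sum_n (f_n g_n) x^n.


Expanding: f_k = 2^k/k! (from e^(2x)) and g_k = 6^k (from 1/(1 - 6x)). So the Hadamard coefficient (f * g)_k = 2^k 6^k / k! = (12)^k / k!.
For k = 13: 12^13/13! = 106993205379072/6227020800 = 429981696/25025.

429981696/25025


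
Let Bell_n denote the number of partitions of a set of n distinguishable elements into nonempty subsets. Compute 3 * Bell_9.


Bell_9 can be computed from the Bell triangle or from Dobinski's identity Bell_n = (1/e) * sum_{k>=0} k^n / k!.
Computing Bell_9 = 21147.
Then 3 * 21147 = 63441.

63441


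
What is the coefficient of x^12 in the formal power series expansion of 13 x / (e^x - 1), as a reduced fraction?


The exponential generating function for Bernoulli numbers is
x / (e^x - 1) = sum_{k>=0} B_k x^k / k!.
So the coefficient of x^12 in 13 x / (e^x - 1) is 13 B_12 / 12!.
Computing: B_12 = -691/2730, 12! = 479001600, giving
13 * -691/2730 / 479001600 = -691/100590336000.

-691/100590336000


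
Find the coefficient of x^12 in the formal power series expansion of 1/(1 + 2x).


Write 1/(1 + c x) = 1/(1 - (-c) x) and apply the geometric-series identity
1/(1 - y) = sum_{k>=0} y^k to get 1/(1 + c x) = sum_{k>=0} (-c)^k x^k.
So the coefficient of x^k is (-c)^k = (-1)^k * c^k.
Here c = 2 and k = 12:
(-2)^12 = 1 * 4096 = 4096

4096


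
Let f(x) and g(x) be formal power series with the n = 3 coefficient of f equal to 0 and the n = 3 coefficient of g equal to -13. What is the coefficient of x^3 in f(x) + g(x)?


Addition of formal power series is termwise.
The coefficient of x^3 in f + g = 0 + -13
= -13

-13


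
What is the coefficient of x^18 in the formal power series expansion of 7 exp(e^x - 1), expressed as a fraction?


exp(e^x - 1) is the exponential generating function for the Bell numbers Bell_k: exp(e^x - 1) = sum_{k>=0} Bell_k x^k / k!.
So the coefficient of x^18 in 7 exp(e^x - 1) is 7 Bell_18 / 18!.
Computing: Bell_18 = 682076806159 and 18! = 6402373705728000, giving
7 * 682076806159/6402373705728000 = 97439543737/130660687872000.

97439543737/130660687872000


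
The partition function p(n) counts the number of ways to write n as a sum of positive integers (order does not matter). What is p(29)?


Using the generating function prod_{k>=1} 1/(1-x^k), we compute p(29).
By dynamic programming over parts 1 through 29:
p(29) = 4565

4565


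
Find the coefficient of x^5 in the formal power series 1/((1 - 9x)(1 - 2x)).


By partial fractions or Cauchy convolution:
The coefficient equals sum_{k=0}^{5} 9^k * 2^(5-k).
= 75911

75911


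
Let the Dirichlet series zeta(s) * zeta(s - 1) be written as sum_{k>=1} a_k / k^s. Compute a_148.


Convolution gives a_k = sum_{d | k} d * 1 = sum_{d | k} d = sigma(k), the sum of positive divisors of k.
For k = 148, the divisors are 1, 2, 4, 37, 74, 148, so
sigma(148) = 1 + 2 + 4 + 37 + 74 + 148 = 266.

266


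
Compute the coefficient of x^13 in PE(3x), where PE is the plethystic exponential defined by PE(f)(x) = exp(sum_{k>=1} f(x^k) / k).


With f(x) = 3x, the exponent is sum_{k>=1} 3 x^k / k = 3 * (-ln(1 - x)). Exponentiating:
PE(3x) = exp(-3 ln(1 - x)) = 1/(1 - x)^3.
By the negative binomial expansion, [x^n] 1/(1 - x)^3 = C(n + 2, 2).
For n = 13: C(15, 2) = 105.

105


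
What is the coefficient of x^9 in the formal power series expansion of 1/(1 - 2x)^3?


The general identity 1/(1 - c x)^r = sum_{k>=0} c^k C(k + r - 1, r - 1) x^k follows by substituting y = c x into 1/(1 - y)^r = sum_{k>=0} C(k + r - 1, r - 1) y^k.
For c = 2, r = 3, k = 9:
2^9 * C(11, 2) = 512 * 55 = 28160.

28160


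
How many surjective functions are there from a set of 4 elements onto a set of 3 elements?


By inclusion-exclusion on which target elements are missed, the number of surjections from an n-set onto a k-set is
surj(n, k) = sum_{j=0}^{k} (-1)^j C(k, j) (k - j)^n.
Equivalently surj(n, k) = k! * S(n, k), where S(n, k) is the Stirling number of the second kind.
For n = 4, k = 3:
S(4, 3) = 6, so
surj = 3! * 6 = 6 * 6 = 36.

36


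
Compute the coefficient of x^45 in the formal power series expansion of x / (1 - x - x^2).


Let f(x) = sum_{k>=0} a_k x^k. Multiplying f(x) * (1 - x - x^2) = x and matching coefficients gives a_0 = 0, a_1 = 1, and a_k = a_{k-1} + a_{k-2} for k >= 2. These are the Fibonacci numbers F_k.
Iterating from F_0 = 0, F_1 = 1:
F_0=0, F_1=1, F_2=1, F_3=2, F_4=3, F_5=5, F_6=8, F_7=13, F_8=21, F_9=34, ...
F_45 = 1134903170.

1134903170


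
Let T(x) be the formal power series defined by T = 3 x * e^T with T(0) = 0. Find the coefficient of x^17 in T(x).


Apply the Lagrange inversion formula: if T = 3 x * phi(T) with phi(t) = e^t, then
[x^n] T = 3^n * (1/n) [t^(n-1)] phi(t)^n = 3^n * (1/n) [t^(n-1)] e^(n t) = 3^n * (1/n) * n^(n-1) / (n-1)! = 3^n * n^(n-1) / n!.
When c = 1 this is the Cayley count of rooted labeled trees on n vertices, divided by n!.
For n = 17: 3^17 * 17^16 / 17! = 129140163 * 48661191875666868481/355687428096000 = 507069656305809338282571/28700672000.

507069656305809338282571/28700672000


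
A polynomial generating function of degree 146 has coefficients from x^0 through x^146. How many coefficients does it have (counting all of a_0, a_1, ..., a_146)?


A polynomial of degree 146 takes the form a_0 + a_1 x + ... + a_146 x^146.
The number of coefficients is 146 + 1 = 147.

147


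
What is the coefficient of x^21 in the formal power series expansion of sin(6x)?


The Maclaurin series is sin(t) = sum_{k>=0} (-1)^k t^(2k+1) / (2k+1)!, so substituting t = 6x, only odd powers of x are nonzero, with coefficient of x^(2k+1) equal to (-1)^k 6^(2k+1) / (2k+1)!.
Write 21 = 2*10 + 1, giving the coefficient (-1)^10 * 6^21 / 21! = 21936950640377856/51090942171709440000 = 4251528/9901766875.

4251528/9901766875


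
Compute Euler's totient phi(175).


phi(n) counts integers in [1, n] coprime to n. Using the multiplicative formula phi(n) = n * prod_{p | n} (1 - 1/p):
175 = 5^2 * 7, so
phi(175) = 175 * (1 - 1/5) * (1 - 1/7) = 120.

120


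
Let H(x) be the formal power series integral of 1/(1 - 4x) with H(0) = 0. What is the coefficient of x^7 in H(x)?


1/(1 - 4x) = sum_{k>=0} 4^k x^k. Integrating termwise with H(0) = 0:
H(x) = sum_{k>=0} 4^k x^(k+1) / (k+1) = sum_{m>=1} 4^(m-1) x^m / m.
For m = 7: 4^6/7 = 4096/7 = 4096/7.

4096/7


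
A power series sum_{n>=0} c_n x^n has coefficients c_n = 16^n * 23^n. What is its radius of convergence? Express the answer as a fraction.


By the root test (Cauchy-Hadamard), the radius is R = 1 / limsup_n |c_n|^(1/n).
Here |c_n|^(1/n) = (16^n * 23^n)^(1/n) = 16 * 23 = 368 for all n.
So R = 1/368 = 1/368.

1/368


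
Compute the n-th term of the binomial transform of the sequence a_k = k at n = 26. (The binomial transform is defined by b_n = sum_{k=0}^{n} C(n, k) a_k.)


With a_k = k, b_n = sum_{k=0}^{n} C(n, k) k. Using k * C(n, k) = n * C(n-1, k-1) gives b_n = n * sum_{k>=1} C(n-1, k-1) = n * 2^(n-1).
For n = 26: 26 * 2^25 = 26 * 33554432 = 872415232.

872415232


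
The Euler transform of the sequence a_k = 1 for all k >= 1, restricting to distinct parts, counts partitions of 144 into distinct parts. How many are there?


Partitions of 144 into distinct parts can be computed via generating function.
Product (1+x)(1+x^2)(1+x^3)...
The coefficient of x^144 = 12769602

12769602


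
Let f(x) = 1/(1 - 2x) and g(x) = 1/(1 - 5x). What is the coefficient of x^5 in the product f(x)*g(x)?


The coefficient of x^n in f*g is the Cauchy product: sum_{k=0}^{n} a^k * b^(n-k).
With a=2, b=5, n=5:
sum_{k=0}^{5} 2^k * 5^(5-k)
= 5187

5187


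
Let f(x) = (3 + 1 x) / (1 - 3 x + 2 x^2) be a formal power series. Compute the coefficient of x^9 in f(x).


Write f(x) = sum_{k>=0} a_k x^k. Multiplying both sides by 1 - 3 x + 2 x^2 gives
(1 - 3 x + 2 x^2) sum_{k>=0} a_k x^k = 3 + 1 x.
Matching coefficients:
 x^0: a_0 = 3
 x^1: a_1 - 3 a_0 = 1  =>  a_1 = 3*3 + 1 = 10
 x^k (k >= 2): a_k = 3 a_{k-1} - 2 a_{k-2}.
Iterating: a_2 = 24, a_3 = 52, a_4 = 108, a_5 = 220, a_6 = 444, a_7 = 892, a_8 = 1788, a_9 = 3580.
So the coefficient of x^9 is 3580.

3580


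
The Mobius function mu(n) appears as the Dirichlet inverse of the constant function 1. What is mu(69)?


69 = 3 * 23 (all distinct primes).
mu(69) = (-1)^2 = 1

1


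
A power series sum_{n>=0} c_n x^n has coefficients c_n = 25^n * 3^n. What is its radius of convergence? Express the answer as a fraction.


By the root test (Cauchy-Hadamard), the radius is R = 1 / limsup_n |c_n|^(1/n).
Here |c_n|^(1/n) = (25^n * 3^n)^(1/n) = 25 * 3 = 75 for all n.
So R = 1/75 = 1/75.

1/75


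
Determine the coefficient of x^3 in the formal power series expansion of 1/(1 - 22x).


The geometric series identity gives 1/(1 - c x) = sum_{k>=0} c^k x^k, so the coefficient of x^k is c^k.
Here c = 22 and k = 3.
Computing: 22^3 = 10648

10648


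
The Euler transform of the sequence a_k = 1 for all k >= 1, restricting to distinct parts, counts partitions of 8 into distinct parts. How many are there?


Partitions of 8 into distinct parts can be computed via generating function.
Product (1+x)(1+x^2)(1+x^3)...
The coefficient of x^8 = 6

6


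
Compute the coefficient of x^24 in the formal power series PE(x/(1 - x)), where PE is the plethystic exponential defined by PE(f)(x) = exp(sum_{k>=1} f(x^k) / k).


For f(x) = x/(1 - x) we have
sum_{k>=1} f(x^k) / k = sum_{k>=1} (1/k) * x^k / (1 - x^k) = sum_{k, m >= 1} x^(k m) / k,
which after exponentiating simplifies to
PE(x/(1 - x)) = prod_{k>=1} 1 / (1 - x^k).
This is the generating function for the partition function p(n), so the coefficient of x^24 is p(24).
Computing p(24) by dynamic programming over parts 1, 2, ..., 24: p(24) = 1575.

1575


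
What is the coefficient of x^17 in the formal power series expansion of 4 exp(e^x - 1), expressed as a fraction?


exp(e^x - 1) is the exponential generating function for the Bell numbers Bell_k: exp(e^x - 1) = sum_{k>=0} Bell_k x^k / k!.
So the coefficient of x^17 in 4 exp(e^x - 1) is 4 Bell_17 / 17!.
Computing: Bell_17 = 82864869804 and 17! = 355687428096000, giving
4 * 82864869804/355687428096000 = 255755771/274450176000.

255755771/274450176000


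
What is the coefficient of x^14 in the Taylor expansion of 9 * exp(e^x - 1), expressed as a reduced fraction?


exp(e^x - 1) = sum_{k>=0} Bell_k x^k / k!, where Bell_k is the k-th Bell number.
So the coefficient of x^14 is 9 * Bell_14 / 14!.
Computing: Bell_14 = 190899322 and 14! = 87178291200, giving
9 * 190899322/87178291200 = 95449661/4843238400.

95449661/4843238400


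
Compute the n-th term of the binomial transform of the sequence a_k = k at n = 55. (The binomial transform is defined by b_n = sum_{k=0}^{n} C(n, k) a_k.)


With a_k = k, b_n = sum_{k=0}^{n} C(n, k) k. Using k * C(n, k) = n * C(n-1, k-1) gives b_n = n * sum_{k>=1} C(n-1, k-1) = n * 2^(n-1).
For n = 55: 55 * 2^54 = 55 * 18014398509481984 = 990791918021509120.

990791918021509120


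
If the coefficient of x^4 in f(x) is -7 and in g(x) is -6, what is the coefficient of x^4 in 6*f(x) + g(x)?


Scalar multiplication scales coefficients: 6 * -7 = -42.
Then add the g coefficient: -42 + -6
= -48

-48


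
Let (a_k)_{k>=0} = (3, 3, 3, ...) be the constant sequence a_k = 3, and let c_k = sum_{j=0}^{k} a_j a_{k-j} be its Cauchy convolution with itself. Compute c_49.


Since a_j = 3 for all j >= 0, the convolution sum becomes
c_k = sum_{j=0}^{k} 3 * 3 = 9 * (k + 1).
Equivalently, the generating function of (a_k) is 3/(1 - x) and its square is 9/(1 - x)^2 = sum_{k>=0} 9(k + 1) x^k.
For k = 49: 9 * 50 = 450.

450


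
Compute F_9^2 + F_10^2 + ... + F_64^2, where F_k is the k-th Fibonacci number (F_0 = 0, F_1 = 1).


There is a standard identity sum_{k=0}^{N} F_k^2 = F_N * F_{N+1} (proved inductively from the telescoping relation F_k^2 = F_k F_{k+1} - F_{k-1} F_k). Then
sum_{k=9}^{64} F_k^2 = F_64 F_65 - F_8 F_9.
Computing: F_64 = 10610209857723, F_65 = 17167680177565, F_8 = 21, F_9 = 34.
Sum = 10610209857723 * 17167680177565 - 21 * 34 = 182152689454235906026583781.

182152689454235906026583781


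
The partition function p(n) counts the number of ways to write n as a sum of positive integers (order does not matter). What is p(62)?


Using the generating function prod_{k>=1} 1/(1-x^k), we compute p(62).
By dynamic programming over parts 1 through 62:
p(62) = 1300156

1300156


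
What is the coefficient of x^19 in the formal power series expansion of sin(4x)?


The Maclaurin series is sin(t) = sum_{k>=0} (-1)^k t^(2k+1) / (2k+1)!, so substituting t = 4x, only odd powers of x are nonzero, with coefficient of x^(2k+1) equal to (-1)^k 4^(2k+1) / (2k+1)!.
Write 19 = 2*9 + 1, giving the coefficient (-1)^9 * 4^19 / 19! = -274877906944/121645100408832000 = -4194304/1856156927625.

-4194304/1856156927625


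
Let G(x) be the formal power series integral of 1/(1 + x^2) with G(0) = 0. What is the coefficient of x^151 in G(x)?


1/(1 + x^2) = sum_{j>=0} (-1)^j x^(2j). Integrating termwise with G(0) = 0:
G(x) = sum_{j>=0} (-1)^j x^(2j+1) / (2j+1) = arctan(x).
Only odd powers are nonzero. For x^151 write 151 = 2*75 + 1, giving
(-1)^75 / 151 = -1/151 = -1/151.

-1/151


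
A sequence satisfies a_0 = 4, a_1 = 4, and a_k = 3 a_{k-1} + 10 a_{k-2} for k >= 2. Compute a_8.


The characteristic equation is t^2 - 3 t - 10 = 0, with roots r_1 = 5 and r_2 = -2 (so c_1 = r_1 + r_2, c_2 = -r_1 r_2 as required).
One can use the closed form a_n = A r_1^n + B r_2^n, but direct iteration is more reliable:
a_0 = 4, a_1 = 4, a_2 = 52, a_3 = 196, a_4 = 1108, a_5 = 5284, a_6 = 26932, a_7 = 133636, a_8 = 670228.
So a_8 = 670228.

670228


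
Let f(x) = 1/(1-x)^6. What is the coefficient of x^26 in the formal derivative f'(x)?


Differentiate: d/dx [ 1/(1-x)^r ] = r / (1-x)^(r+1).
Here r = 6, so f'(x) = 6 / (1-x)^7.
The expansion of 1/(1-x)^(r+1) has coefficient of x^n equal to C(n+r, r).
So the coefficient of x^26 in f'(x) is
6 * C(32, 6) = 6 * 906192 = 5437152

5437152


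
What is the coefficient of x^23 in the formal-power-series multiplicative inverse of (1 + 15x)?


The inverse is 1/(1 + 15x). Apply the geometric identity 1/(1 - y) = sum_{k>=0} y^k with y = -15x:
1/(1 + 15x) = sum_{k>=0} (-15)^k x^k.
So the coefficient of x^23 is (-15)^23 = -1122274146401882171630859375.

-1122274146401882171630859375
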